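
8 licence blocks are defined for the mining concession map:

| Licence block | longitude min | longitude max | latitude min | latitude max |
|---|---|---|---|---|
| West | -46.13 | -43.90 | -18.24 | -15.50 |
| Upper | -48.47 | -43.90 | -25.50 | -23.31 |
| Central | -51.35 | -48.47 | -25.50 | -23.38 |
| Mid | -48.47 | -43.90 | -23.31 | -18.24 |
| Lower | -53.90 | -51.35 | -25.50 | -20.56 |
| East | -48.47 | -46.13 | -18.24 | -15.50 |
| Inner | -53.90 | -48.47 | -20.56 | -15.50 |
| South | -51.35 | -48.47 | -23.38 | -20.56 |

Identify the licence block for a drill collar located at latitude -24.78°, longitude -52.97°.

The point has longitude = -52.97 and latitude = -24.78.
Only Lower satisfies -53.90 ≤ longitude ≤ -51.35 and -25.50 ≤ latitude ≤ -20.56.

Lower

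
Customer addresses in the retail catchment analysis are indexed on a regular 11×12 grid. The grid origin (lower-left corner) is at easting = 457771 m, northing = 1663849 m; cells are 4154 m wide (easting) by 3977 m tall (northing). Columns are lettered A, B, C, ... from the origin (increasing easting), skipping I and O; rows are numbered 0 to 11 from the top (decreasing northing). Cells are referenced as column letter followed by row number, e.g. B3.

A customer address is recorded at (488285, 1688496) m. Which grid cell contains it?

Column index: ⌊(488285 − 457771) / 4154⌋ = ⌊7.346⌋ = 7 → column H
Row offset from origin: ⌊(1688496 − 1663849) / 3977⌋ = ⌊6.197⌋ = 6 → row 5 (counted from top)

H5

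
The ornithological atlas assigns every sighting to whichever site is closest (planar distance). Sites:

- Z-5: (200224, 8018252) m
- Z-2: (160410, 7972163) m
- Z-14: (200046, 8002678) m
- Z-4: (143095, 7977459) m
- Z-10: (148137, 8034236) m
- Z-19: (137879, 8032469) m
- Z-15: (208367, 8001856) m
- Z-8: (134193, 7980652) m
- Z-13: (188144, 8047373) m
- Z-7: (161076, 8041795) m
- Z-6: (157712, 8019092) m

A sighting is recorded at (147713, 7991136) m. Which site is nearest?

Z-4

Squared distances to each site:
Z-5: 3492682577.000; Z-2: 521188538.000; Z-14: 2871960653.000; Z-4: 208386253.000; Z-10: 1857789776.000; Z-19: 1805124445.000; Z-15: 3793826116.000; Z-8: 292704656.000; Z-13: 4797265930.000; Z-7: 2744904050.000; Z-6: 881517937.000.
Minimum at Z-4.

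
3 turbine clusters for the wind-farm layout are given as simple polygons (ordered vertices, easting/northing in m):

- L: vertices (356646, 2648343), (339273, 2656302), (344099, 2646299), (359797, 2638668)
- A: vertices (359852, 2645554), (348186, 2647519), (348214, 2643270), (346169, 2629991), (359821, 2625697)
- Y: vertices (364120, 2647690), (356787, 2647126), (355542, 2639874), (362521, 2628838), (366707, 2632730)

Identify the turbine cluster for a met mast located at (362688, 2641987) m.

Y

Cast a ray rightward from (362688, 2641987). For each polygon, the edges (by vertex number in listed order) whose endpoints lie on opposite sides of northing = 2641987, where each meets that height, and whether that is right or left of the point:
L: 3–4 at easting≈352969.4 (left), 4–1 at easting≈358716.1 (left) → 0 crossings.
A: 3–4 at easting≈348016.4 (left), 5–1 at easting≈359846.4 (left) → 0 crossings.
Y: 2–3 at easting≈355904.8 (left), 5–1 at easting≈365106.2 (right) → 1 crossing.
Only Y has an odd count, so the point is inside Y.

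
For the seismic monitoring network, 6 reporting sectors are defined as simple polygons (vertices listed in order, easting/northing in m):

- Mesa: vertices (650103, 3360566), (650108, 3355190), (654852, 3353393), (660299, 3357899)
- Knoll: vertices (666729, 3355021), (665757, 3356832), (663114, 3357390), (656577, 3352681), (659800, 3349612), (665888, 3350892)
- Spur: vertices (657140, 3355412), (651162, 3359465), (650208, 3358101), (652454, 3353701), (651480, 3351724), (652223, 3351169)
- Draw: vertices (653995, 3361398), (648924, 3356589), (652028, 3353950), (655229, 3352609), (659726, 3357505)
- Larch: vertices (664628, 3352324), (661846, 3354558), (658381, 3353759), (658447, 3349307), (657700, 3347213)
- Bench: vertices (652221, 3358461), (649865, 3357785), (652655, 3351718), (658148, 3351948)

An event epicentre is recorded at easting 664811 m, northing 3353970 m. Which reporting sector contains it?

Cast a ray rightward from (664811, 3353970). For each polygon, the edges (by vertex number in listed order) whose endpoints lie on opposite sides of northing = 3353970, where each meets that height, and whether that is right or left of the point:
Mesa: 2–3 at easting≈653328.7 (left), 3–4 at easting≈655549.5 (left) → 0 crossings.
Knoll: 3–4 at easting≈658366.4 (left), 6–1 at easting≈666514.9 (right) → 1 crossing.
Spur: 3–4 at easting≈652316.7 (left), 6–1 at easting≈655468.9 (left) → 0 crossings.
Draw: 2–3 at easting≈652004.5 (left), 4–5 at easting≈656479.1 (left) → 0 crossings.
Larch: 1–2 at easting≈662578.2 (left), 2–3 at easting≈659296.0 (left) → 0 crossings.
Bench: 2–3 at easting≈651619.4 (left), 4–1 at easting≈656307.9 (left) → 0 crossings.
Only Knoll has an odd count, so the point is inside Knoll.

Knoll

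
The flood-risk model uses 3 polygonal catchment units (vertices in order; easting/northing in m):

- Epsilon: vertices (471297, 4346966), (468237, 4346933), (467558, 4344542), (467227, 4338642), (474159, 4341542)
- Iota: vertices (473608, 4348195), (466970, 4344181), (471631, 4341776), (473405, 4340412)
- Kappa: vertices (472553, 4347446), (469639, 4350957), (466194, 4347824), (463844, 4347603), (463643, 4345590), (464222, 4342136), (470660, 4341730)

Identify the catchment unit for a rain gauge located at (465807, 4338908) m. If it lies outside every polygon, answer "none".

none

Cast a ray rightward from (465807, 4338908). For each polygon, the edges (by vertex number in listed order) whose endpoints lie on opposite sides of northing = 4338908, where each meets that height, and whether that is right or left of the point:
Epsilon: 3–4 at easting≈467241.9 (right), 4–5 at easting≈467862.8 (right) → 2 crossings.
Iota: no edge straddles that height → 0 crossings.
Kappa: no edge straddles that height → 0 crossings.
All counts are even, so the point lies outside every listed polygon.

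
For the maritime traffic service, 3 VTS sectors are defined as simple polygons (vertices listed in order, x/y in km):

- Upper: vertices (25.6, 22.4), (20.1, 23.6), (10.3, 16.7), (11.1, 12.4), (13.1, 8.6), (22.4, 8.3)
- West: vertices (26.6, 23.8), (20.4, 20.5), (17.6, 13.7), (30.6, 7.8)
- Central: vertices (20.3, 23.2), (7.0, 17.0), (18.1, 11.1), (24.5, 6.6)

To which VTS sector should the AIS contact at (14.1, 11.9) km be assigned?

Cast a ray rightward from (14.1, 11.9). For each polygon, the edges (by vertex number in listed order) whose endpoints lie on opposite sides of y = 11.9, where each meets that height, and whether that is right or left of the point:
Upper: 4–5 at x≈11.36 (left), 6–1 at x≈23.22 (right) → 1 crossing.
West: 3–4 at x≈21.57 (right), 4–1 at x≈29.58 (right) → 2 crossings.
Central: 2–3 at x≈16.59 (right), 4–1 at x≈23.16 (right) → 2 crossings.
Only Upper has an odd count, so the point is inside Upper.

Upper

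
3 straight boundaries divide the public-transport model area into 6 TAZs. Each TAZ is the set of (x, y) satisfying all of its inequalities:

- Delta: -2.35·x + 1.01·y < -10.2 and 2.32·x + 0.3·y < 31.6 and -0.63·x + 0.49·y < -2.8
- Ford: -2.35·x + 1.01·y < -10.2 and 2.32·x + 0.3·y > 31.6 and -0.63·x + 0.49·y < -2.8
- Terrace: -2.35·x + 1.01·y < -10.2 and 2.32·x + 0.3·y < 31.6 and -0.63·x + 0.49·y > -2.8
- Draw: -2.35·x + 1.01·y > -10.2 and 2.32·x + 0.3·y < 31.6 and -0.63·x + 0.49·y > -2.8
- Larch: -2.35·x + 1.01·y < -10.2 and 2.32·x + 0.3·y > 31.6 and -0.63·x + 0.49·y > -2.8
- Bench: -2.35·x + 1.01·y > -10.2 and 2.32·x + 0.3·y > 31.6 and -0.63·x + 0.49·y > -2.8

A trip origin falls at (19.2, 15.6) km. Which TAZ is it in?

Ford

-2.35·19.2 + 1.01·15.6 = -29.364, which is < -10.2
2.32·19.2 + 0.3·15.6 = 49.224, which is > 31.6
-0.63·19.2 + 0.49·15.6 = -4.452, which is < -2.8
This sign pattern matches Ford.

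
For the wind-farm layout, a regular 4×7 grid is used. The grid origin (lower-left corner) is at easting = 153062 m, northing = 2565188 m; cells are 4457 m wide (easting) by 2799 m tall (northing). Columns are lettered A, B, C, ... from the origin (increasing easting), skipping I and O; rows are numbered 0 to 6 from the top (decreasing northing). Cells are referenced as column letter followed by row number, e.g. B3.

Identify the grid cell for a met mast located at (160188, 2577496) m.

B2

Column index: ⌊(160188 − 153062) / 4457⌋ = ⌊1.599⌋ = 1 → column B
Row offset from origin: ⌊(2577496 − 2565188) / 2799⌋ = ⌊4.397⌋ = 4 → row 2 (counted from top)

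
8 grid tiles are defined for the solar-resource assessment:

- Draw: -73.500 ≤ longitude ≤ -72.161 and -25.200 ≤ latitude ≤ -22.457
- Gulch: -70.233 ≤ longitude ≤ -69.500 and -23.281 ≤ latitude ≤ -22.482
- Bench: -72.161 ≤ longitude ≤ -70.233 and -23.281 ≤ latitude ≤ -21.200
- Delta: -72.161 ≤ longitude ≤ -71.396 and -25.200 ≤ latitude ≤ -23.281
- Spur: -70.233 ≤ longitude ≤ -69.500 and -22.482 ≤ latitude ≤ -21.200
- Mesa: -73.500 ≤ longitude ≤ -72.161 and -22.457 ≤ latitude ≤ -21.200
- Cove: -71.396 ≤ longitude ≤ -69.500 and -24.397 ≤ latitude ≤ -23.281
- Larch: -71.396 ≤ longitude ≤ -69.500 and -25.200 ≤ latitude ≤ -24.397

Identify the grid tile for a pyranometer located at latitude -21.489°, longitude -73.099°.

Mesa

The point has longitude = -73.099 and latitude = -21.489.
Only Mesa satisfies -73.500 ≤ longitude ≤ -72.161 and -22.457 ≤ latitude ≤ -21.200.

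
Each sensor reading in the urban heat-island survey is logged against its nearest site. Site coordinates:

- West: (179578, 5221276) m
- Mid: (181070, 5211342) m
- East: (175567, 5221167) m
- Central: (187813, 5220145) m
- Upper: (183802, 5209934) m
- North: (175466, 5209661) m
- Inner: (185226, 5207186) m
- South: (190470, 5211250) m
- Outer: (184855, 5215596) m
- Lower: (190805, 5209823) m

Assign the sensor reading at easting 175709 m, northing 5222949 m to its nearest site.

East

Squared distances to each site:
West: 17768090.000; Mid: 163462770.000; East: 3195688.000; Central: 154369232.000; Upper: 234886874.000; North: 176629993.000; Inner: 339045458.000; South: 354753722.000; Outer: 137715925.000; Lower: 400181092.000.
Minimum at East.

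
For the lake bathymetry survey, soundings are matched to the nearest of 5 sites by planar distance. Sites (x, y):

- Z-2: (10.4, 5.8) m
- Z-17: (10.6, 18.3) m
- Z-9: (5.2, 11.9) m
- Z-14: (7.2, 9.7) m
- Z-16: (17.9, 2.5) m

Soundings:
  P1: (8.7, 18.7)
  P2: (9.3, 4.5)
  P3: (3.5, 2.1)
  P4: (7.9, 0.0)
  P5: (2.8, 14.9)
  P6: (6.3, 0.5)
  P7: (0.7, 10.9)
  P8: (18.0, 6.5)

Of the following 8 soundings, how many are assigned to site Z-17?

1

P1 → Z-17
P2 → Z-2
P3 → Z-2
P4 → Z-2
P5 → Z-9
P6 → Z-2
P7 → Z-9
P8 → Z-16
1 of the 8 goes to Z-17.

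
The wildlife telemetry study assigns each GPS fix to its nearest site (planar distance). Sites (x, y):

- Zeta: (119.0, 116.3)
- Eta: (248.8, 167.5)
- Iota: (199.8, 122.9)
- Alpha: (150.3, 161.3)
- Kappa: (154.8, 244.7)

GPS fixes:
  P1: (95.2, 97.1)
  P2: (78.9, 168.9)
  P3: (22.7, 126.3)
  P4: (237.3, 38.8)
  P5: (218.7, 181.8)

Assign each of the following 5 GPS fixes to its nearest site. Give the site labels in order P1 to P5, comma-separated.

P1 → Zeta (d²=935.08)
P2 → Zeta (d²=4374.77)
P3 → Zeta (d²=9373.69)
P4 → Iota (d²=8479.06)
P5 → Eta (d²=1110.50)

Zeta, Zeta, Zeta, Iota, Eta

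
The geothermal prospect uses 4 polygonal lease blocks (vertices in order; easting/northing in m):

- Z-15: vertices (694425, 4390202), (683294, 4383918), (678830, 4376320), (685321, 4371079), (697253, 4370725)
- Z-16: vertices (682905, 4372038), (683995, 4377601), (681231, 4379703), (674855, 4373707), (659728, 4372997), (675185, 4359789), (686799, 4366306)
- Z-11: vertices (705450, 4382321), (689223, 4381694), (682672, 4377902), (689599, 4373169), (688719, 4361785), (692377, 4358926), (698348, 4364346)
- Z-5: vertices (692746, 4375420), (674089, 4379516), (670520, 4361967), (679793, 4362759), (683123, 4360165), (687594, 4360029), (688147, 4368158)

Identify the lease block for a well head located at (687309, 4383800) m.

Cast a ray rightward from (687309, 4383800). For each polygon, the edges (by vertex number in listed order) whose endpoints lie on opposite sides of northing = 4383800, where each meets that height, and whether that is right or left of the point:
Z-15: 2–3 at easting≈683224.7 (left), 5–1 at easting≈695354.6 (right) → 1 crossing.
Z-16: no edge straddles that height → 0 crossings.
Z-11: no edge straddles that height → 0 crossings.
Z-5: no edge straddles that height → 0 crossings.
Only Z-15 has an odd count, so the point is inside Z-15.

Z-15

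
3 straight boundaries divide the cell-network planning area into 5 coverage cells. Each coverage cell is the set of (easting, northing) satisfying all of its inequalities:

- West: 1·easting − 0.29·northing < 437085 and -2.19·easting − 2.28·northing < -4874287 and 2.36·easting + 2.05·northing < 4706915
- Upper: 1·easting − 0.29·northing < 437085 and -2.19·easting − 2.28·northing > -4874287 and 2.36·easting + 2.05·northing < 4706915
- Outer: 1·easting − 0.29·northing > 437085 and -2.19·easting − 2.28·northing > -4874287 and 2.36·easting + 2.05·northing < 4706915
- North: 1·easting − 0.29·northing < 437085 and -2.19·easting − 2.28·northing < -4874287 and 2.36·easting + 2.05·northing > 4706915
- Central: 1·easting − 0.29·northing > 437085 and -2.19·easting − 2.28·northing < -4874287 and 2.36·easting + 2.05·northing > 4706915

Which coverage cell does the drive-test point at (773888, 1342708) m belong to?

1·773888 − 0.29·1342708 = 384502.680, which is < 437085
-2.19·773888 − 2.28·1342708 = -4756188.960, which is > -4874287
2.36·773888 + 2.05·1342708 = 4578927.080, which is < 4706915
This sign pattern matches Upper.

Upper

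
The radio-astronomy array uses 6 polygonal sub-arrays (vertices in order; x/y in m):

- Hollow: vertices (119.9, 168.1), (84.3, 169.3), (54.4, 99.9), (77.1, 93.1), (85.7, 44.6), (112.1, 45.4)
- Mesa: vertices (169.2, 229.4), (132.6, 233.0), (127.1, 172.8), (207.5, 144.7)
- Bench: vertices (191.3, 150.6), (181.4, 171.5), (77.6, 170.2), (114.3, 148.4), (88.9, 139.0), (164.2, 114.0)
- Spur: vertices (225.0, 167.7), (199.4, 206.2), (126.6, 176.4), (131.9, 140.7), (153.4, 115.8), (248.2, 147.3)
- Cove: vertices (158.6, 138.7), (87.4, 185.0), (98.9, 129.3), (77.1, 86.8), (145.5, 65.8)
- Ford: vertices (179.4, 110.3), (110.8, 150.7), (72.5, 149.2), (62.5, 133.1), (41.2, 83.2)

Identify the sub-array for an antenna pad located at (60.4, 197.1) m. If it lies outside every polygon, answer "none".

Cast a ray rightward from (60.4, 197.1). For each polygon, the edges (by vertex number in listed order) whose endpoints lie on opposite sides of y = 197.1, where each meets that height, and whether that is right or left of the point:
Hollow: no edge straddles that height → 0 crossings.
Mesa: 2–3 at x≈129.32 (right), 4–1 at x≈183.81 (right) → 2 crossings.
Bench: no edge straddles that height → 0 crossings.
Spur: 1–2 at x≈205.45 (right), 2–3 at x≈177.17 (right) → 2 crossings.
Cove: no edge straddles that height → 0 crossings.
Ford: no edge straddles that height → 0 crossings.
All counts are even, so the point lies outside every listed polygon.

none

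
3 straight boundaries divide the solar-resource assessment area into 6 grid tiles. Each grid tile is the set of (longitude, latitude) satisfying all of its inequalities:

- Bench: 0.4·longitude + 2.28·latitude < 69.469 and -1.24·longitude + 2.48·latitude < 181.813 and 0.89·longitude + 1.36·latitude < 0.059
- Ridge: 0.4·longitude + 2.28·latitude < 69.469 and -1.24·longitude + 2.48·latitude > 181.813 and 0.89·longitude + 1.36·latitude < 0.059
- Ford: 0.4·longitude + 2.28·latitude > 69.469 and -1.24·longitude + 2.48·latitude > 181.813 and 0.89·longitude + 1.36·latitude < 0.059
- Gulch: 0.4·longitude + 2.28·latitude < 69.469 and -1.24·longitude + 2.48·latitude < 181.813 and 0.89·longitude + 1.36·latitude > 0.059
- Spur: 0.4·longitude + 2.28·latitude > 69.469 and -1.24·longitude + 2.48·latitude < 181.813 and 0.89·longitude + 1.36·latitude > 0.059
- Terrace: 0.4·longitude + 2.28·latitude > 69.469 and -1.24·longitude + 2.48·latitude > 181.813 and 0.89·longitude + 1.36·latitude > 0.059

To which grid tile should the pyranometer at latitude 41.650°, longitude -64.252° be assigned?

Ridge

0.4·-64.252 + 2.28·41.650 = 69.261, which is < 69.469
-1.24·-64.252 + 2.48·41.650 = 182.964, which is > 181.813
0.89·-64.252 + 1.36·41.650 = -0.540, which is < 0.059
This sign pattern matches Ridge.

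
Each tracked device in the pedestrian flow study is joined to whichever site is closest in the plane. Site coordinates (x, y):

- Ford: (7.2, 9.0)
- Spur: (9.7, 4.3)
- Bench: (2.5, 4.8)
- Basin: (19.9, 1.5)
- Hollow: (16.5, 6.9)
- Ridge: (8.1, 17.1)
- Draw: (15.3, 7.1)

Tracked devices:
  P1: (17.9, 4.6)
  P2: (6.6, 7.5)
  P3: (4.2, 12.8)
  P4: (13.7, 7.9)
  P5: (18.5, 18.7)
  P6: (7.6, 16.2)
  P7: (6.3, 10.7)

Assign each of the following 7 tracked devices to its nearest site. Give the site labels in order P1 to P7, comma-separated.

P1 → Hollow (d²=7.25)
P2 → Ford (d²=2.61)
P3 → Ford (d²=23.44)
P4 → Draw (d²=3.20)
P5 → Ridge (d²=110.72)
P6 → Ridge (d²=1.06)
P7 → Ford (d²=3.70)

Hollow, Ford, Ford, Draw, Ridge, Ridge, Ford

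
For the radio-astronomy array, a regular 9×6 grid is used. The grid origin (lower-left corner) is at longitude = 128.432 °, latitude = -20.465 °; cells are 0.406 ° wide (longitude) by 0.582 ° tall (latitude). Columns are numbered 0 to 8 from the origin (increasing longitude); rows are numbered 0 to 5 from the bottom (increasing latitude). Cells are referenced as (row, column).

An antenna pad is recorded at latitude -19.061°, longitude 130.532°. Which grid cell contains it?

(2, 5)

Column index: ⌊(130.532 − 128.432) / 0.406⌋ = ⌊5.172⌋ = 5
Row offset from origin: ⌊(-19.061 − -20.465) / 0.582⌋ = ⌊2.412⌋ = 2 → row 2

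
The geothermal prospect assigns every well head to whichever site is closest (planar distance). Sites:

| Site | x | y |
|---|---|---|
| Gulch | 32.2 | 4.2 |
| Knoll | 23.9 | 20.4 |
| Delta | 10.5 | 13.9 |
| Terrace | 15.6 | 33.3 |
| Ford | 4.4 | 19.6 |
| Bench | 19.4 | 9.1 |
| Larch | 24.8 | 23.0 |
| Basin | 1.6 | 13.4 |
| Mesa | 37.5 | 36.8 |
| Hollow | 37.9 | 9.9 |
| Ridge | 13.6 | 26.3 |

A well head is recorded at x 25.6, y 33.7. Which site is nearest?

Squared distances to each site:
Gulch: 913.810; Knoll: 179.780; Delta: 620.050; Terrace: 100.160; Ford: 648.250; Bench: 643.600; Larch: 115.130; Basin: 988.090; Mesa: 151.220; Hollow: 717.730; Ridge: 198.760.
Minimum at Terrace.

Terrace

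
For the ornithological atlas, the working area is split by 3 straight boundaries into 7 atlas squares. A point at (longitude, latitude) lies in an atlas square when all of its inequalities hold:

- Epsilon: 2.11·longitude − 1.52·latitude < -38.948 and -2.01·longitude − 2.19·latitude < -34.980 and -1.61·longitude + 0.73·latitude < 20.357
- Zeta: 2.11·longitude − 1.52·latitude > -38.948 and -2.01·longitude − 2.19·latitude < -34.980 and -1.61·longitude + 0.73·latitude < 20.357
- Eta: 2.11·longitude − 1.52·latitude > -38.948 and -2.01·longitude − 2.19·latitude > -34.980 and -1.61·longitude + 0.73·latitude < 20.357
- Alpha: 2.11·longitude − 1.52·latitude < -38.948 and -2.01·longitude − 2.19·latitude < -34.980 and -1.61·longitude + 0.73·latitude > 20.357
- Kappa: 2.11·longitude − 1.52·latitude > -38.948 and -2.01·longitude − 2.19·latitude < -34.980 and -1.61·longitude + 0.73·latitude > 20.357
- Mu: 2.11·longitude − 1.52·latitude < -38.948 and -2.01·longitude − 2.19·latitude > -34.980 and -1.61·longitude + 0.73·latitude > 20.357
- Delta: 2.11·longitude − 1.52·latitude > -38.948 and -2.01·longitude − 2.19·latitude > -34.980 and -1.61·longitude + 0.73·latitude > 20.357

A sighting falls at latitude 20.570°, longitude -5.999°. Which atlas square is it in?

2.11·-5.999 − 1.52·20.570 = -43.924, which is < -38.948
-2.01·-5.999 − 2.19·20.570 = -32.990, which is > -34.980
-1.61·-5.999 + 0.73·20.570 = 24.674, which is > 20.357
This sign pattern matches Mu.

Mu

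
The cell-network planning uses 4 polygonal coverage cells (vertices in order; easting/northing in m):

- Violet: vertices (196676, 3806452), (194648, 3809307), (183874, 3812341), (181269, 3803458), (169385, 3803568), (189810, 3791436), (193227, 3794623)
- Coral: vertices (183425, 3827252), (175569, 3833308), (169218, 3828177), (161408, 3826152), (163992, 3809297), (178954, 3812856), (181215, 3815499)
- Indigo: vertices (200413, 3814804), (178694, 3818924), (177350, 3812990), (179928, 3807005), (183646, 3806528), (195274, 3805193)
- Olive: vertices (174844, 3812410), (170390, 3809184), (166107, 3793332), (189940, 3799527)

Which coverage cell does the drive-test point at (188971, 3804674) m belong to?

Violet

Cast a ray rightward from (188971, 3804674). For each polygon, the edges (by vertex number in listed order) whose endpoints lie on opposite sides of northing = 3804674, where each meets that height, and whether that is right or left of the point:
Violet: 3–4 at easting≈181625.6 (left), 7–1 at easting≈196157.6 (right) → 1 crossing.
Coral: no edge straddles that height → 0 crossings.
Indigo: no edge straddles that height → 0 crossings.
Olive: 2–3 at easting≈169171.5 (left), 4–1 at easting≈183908.9 (left) → 0 crossings.
Only Violet has an odd count, so the point is inside Violet.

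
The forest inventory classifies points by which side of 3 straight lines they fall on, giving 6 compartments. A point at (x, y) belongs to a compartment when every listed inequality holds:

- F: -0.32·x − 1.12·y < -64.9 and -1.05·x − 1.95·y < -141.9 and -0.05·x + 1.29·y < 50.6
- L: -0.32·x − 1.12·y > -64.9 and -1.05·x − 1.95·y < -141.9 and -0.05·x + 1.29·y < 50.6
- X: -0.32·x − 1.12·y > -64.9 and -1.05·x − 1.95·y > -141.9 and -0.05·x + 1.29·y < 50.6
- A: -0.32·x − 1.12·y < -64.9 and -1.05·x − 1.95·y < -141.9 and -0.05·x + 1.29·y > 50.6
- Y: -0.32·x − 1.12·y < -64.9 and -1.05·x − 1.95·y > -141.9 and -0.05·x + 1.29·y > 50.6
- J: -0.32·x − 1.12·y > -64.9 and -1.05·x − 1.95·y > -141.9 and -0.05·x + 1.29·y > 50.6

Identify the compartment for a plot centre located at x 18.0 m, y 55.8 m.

-0.32·18.0 − 1.12·55.8 = -68.256, which is < -64.9
-1.05·18.0 − 1.95·55.8 = -127.710, which is > -141.9
-0.05·18.0 + 1.29·55.8 = 71.082, which is > 50.6
This sign pattern matches Y.

Y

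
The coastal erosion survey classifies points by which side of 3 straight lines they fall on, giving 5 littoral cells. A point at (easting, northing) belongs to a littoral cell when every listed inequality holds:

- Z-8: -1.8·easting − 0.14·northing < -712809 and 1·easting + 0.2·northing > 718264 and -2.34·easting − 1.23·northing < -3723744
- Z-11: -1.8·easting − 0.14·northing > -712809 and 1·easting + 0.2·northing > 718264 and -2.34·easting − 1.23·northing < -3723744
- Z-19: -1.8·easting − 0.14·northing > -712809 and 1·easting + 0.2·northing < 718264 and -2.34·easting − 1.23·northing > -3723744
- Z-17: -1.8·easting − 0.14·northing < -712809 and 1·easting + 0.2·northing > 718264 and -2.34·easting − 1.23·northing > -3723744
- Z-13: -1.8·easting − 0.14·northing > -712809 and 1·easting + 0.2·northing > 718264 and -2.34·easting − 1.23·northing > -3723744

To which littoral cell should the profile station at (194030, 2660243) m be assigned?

Z-8

-1.8·194030 − 0.14·2660243 = -721688.020, which is < -712809
1·194030 + 0.2·2660243 = 726078.600, which is > 718264
-2.34·194030 − 1.23·2660243 = -3726129.090, which is < -3723744
This sign pattern matches Z-8.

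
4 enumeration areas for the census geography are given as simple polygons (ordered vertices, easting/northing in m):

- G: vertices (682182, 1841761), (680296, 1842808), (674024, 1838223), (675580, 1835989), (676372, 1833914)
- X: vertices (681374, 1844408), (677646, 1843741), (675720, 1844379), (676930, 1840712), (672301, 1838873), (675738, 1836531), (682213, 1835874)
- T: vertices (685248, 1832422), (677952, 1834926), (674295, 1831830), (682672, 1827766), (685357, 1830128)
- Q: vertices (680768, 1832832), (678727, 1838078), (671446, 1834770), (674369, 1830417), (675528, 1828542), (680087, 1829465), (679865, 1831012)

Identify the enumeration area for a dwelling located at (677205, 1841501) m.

X

Cast a ray rightward from (677205, 1841501). For each polygon, the edges (by vertex number in listed order) whose endpoints lie on opposite sides of northing = 1841501, where each meets that height, and whether that is right or left of the point:
G: 2–3 at easting≈678508.1 (right), 5–1 at easting≈681989.5 (right) → 2 crossings.
X: 3–4 at easting≈676669.7 (left), 7–1 at easting≈681659.8 (right) → 1 crossing.
T: no edge straddles that height → 0 crossings.
Q: no edge straddles that height → 0 crossings.
Only X has an odd count, so the point is inside X.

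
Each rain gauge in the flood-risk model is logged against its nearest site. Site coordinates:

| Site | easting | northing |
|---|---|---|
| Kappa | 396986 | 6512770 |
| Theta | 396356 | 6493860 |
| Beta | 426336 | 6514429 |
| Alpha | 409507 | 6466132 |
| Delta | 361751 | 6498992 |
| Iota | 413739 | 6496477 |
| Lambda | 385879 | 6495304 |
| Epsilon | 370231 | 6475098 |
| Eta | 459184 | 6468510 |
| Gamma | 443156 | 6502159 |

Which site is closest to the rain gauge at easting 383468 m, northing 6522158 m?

Kappa

Squared distances to each site:
Kappa: 270870868.000; Theta: 966877348.000; Beta: 1897402865.000; Alpha: 3816942197.000; Delta: 1008291645.000; Iota: 1575847202.000; Lambda: 726950237.000; Epsilon: 2389861769.000; Eta: 8611020560.000; Gamma: 3962617345.000.
Minimum at Kappa.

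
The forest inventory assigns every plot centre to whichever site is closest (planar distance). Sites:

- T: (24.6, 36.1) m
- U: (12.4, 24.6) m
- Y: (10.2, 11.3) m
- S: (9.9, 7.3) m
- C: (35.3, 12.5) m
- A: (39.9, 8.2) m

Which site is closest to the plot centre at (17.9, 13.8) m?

Y

Squared distances to each site:
T: 542.180; U: 146.890; Y: 65.540; S: 106.250; C: 304.450; A: 515.360.
Minimum at Y.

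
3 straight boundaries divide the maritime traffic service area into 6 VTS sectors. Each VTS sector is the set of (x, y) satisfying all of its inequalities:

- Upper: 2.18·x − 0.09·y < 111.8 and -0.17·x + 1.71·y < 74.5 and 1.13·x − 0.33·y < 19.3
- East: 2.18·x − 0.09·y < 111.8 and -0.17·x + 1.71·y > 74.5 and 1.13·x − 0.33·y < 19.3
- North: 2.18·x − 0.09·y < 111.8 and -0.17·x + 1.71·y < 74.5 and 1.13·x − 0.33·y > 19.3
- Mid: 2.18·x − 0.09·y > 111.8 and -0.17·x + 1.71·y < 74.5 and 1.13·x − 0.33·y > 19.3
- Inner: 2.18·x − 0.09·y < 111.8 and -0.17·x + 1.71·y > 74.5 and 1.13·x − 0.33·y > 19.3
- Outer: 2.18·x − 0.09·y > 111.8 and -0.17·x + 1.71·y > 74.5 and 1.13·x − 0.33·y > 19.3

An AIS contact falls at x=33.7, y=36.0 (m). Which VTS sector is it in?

2.18·33.7 − 0.09·36.0 = 70.226, which is < 111.8
-0.17·33.7 + 1.71·36.0 = 55.831, which is < 74.5
1.13·33.7 − 0.33·36.0 = 26.201, which is > 19.3
This sign pattern matches North.

North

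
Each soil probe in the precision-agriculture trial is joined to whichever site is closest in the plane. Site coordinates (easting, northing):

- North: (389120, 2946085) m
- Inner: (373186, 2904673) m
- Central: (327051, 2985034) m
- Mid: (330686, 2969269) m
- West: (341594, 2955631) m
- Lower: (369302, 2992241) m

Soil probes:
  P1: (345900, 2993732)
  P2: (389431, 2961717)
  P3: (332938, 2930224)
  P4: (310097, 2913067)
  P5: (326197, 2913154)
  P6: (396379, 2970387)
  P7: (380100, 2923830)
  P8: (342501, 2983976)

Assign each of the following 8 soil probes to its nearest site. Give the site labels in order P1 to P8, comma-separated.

Central, North, West, West, West, North, Inner, Central

P1 → Central (d²=430940005.00)
P2 → North (d²=244456145.00)
P3 → West (d²=720441985.00)
P4 → West (d²=2803755105.00)
P5 → West (d²=2041363138.00)
P6 → North (d²=643280285.00)
P7 → Inner (d²=414794045.00)
P8 → Central (d²=239821864.00)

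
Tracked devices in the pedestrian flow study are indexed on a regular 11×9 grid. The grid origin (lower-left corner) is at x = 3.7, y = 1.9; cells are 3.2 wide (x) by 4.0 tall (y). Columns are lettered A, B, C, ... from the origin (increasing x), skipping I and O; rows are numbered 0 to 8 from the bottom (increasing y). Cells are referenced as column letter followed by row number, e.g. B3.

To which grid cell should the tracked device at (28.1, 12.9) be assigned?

Column index: ⌊(28.1 − 3.7) / 3.2⌋ = ⌊7.625⌋ = 7 → column H
Row offset from origin: ⌊(12.9 − 1.9) / 4.0⌋ = ⌊2.750⌋ = 2 → row 2

H2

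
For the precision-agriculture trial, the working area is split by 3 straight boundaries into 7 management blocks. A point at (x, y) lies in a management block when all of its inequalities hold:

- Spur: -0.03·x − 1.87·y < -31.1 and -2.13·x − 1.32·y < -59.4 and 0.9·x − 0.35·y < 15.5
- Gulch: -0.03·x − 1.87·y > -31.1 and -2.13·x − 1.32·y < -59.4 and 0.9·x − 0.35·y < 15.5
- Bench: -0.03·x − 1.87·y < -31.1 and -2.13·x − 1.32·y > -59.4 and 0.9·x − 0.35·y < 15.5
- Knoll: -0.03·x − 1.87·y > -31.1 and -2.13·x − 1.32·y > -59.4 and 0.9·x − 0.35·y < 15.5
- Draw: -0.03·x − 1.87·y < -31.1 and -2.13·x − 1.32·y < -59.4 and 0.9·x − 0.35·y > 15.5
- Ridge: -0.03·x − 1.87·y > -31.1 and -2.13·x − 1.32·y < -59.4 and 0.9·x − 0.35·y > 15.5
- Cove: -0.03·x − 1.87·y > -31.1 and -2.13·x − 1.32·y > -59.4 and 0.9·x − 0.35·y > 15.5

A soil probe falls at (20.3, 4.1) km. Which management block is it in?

-0.03·20.3 − 1.87·4.1 = -8.276, which is > -31.1
-2.13·20.3 − 1.32·4.1 = -48.651, which is > -59.4
0.9·20.3 − 0.35·4.1 = 16.835, which is > 15.5
This sign pattern matches Cove.

Cove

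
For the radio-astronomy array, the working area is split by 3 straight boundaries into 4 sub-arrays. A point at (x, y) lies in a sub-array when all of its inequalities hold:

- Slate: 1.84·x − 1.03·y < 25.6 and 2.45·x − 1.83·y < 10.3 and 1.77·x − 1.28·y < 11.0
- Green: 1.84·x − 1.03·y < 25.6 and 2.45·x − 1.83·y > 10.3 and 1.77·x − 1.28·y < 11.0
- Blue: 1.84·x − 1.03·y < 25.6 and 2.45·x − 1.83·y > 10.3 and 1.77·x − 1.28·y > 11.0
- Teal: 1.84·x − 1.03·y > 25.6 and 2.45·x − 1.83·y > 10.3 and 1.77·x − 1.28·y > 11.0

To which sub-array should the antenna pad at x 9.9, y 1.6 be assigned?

Blue

1.84·9.9 − 1.03·1.6 = 16.568, which is < 25.6
2.45·9.9 − 1.83·1.6 = 21.327, which is > 10.3
1.77·9.9 − 1.28·1.6 = 15.475, which is > 11.0
This sign pattern matches Blue.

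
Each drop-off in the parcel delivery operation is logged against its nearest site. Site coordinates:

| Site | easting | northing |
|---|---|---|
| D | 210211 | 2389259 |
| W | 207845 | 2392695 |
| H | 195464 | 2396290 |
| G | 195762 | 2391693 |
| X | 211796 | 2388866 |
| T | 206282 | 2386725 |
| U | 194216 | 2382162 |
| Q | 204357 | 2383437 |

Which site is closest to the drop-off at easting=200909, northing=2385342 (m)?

Q

Squared distances to each site:
D: 101870093.000; W: 102174705.000; H: 149506729.000; G: 66826810.000; X: 130945345.000; T: 30781818.000; U: 54908649.000; Q: 15517729.000.
Minimum at Q.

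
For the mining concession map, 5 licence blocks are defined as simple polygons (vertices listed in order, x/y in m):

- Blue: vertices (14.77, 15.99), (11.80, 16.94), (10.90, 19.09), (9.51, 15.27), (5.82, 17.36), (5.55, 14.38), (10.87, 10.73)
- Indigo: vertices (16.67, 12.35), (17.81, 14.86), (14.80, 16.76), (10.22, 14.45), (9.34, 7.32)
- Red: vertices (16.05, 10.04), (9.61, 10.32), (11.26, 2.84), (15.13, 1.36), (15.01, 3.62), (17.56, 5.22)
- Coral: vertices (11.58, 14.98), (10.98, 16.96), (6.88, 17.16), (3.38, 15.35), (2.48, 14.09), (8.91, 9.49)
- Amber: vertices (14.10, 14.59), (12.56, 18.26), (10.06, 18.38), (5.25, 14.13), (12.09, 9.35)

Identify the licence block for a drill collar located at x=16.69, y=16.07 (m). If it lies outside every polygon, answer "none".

none

Cast a ray rightward from (16.69, 16.07). For each polygon, the edges (by vertex number in listed order) whose endpoints lie on opposite sides of y = 16.07, where each meets that height, and whether that is right or left of the point:
Blue: 1–2 at x≈14.520 (left), 3–4 at x≈9.801 (left), 4–5 at x≈8.098 (left), 5–6 at x≈5.703 (left) → 0 crossings.
Indigo: 2–3 at x≈15.893 (left), 3–4 at x≈13.432 (left) → 0 crossings.
Red: no edge straddles that height → 0 crossings.
Coral: 1–2 at x≈11.250 (left), 3–4 at x≈4.772 (left) → 0 crossings.
Amber: 1–2 at x≈13.479 (left), 3–4 at x≈7.446 (left) → 0 crossings.
All counts are even, so the point lies outside every listed polygon.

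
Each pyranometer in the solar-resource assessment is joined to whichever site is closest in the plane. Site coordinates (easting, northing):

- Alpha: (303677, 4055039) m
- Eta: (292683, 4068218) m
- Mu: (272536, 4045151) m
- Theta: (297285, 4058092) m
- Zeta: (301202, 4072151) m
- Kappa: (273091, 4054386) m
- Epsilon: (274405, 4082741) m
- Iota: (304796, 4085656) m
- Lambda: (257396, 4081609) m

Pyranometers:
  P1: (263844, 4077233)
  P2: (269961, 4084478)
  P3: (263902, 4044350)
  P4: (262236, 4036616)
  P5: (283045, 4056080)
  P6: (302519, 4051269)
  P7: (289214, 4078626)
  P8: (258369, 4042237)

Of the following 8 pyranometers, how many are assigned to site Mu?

3

P1 → Lambda
P2 → Epsilon
P3 → Mu
P4 → Mu
P5 → Kappa
P6 → Alpha
P7 → Eta
P8 → Mu
3 of the 8 go to Mu.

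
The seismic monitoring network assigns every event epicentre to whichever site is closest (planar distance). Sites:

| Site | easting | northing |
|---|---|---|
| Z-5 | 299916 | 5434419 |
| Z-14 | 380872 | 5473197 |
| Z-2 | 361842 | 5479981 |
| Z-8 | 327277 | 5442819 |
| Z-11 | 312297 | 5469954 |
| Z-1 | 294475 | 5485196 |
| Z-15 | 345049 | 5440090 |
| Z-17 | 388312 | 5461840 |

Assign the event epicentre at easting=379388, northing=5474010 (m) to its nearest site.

Z-14

Squared distances to each site:
Z-5: 7883246065.000; Z-14: 2863225.000; Z-2: 343514957.000; Z-8: 3688434802.000; Z-11: 4517653417.000; Z-1: 7335344165.000; Z-15: 2329733321.000; Z-17: 227746676.000.
Minimum at Z-14.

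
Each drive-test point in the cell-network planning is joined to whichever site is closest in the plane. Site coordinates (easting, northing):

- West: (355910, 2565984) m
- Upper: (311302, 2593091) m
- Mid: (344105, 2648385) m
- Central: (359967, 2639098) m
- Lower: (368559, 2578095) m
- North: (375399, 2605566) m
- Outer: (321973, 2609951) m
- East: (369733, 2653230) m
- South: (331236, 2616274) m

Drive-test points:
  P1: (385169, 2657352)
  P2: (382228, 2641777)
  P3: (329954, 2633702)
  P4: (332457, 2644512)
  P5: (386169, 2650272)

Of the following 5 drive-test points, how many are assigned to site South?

1

P1 → East
P2 → East
P3 → South
P4 → Mid
P5 → East
1 of the 5 goes to South.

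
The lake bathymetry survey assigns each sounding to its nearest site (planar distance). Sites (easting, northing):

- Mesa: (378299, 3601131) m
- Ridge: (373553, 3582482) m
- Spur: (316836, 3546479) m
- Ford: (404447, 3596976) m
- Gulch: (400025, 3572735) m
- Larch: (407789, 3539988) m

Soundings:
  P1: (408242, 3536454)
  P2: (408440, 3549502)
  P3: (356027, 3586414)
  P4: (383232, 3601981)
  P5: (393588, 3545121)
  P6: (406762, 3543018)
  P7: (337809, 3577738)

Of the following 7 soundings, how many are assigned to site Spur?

P1 → Larch
P2 → Larch
P3 → Ridge
P4 → Mesa
P5 → Larch
P6 → Larch
P7 → Ridge
0 of the 7 go to Spur.

0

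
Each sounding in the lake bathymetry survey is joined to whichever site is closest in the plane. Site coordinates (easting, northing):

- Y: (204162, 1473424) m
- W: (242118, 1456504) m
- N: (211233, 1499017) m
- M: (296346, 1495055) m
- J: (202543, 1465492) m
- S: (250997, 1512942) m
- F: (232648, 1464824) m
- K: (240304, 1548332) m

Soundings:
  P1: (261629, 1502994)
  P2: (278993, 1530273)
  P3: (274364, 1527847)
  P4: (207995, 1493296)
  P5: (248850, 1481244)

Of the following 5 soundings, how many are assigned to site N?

1

P1 → S
P2 → S
P3 → S
P4 → N
P5 → F
1 of the 5 goes to N.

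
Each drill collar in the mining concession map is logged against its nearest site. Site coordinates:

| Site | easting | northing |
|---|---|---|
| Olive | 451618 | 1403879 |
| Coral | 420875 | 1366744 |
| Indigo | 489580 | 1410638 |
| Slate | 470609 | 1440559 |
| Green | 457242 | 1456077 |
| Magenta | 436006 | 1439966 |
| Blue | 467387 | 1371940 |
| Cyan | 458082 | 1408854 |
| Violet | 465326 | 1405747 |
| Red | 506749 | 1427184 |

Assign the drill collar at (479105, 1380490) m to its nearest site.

Squared distances to each site:
Olive: 1302580490.000; Coral: 3579685416.000; Indigo: 1018627529.000; Slate: 3680466777.000; Green: 6191385338.000; Magenta: 5394918377.000; Blue: 210414024.000; Cyan: 1246483025.000; Violet: 827776890.000; Red: 2944520372.000.
Minimum at Blue.

Blue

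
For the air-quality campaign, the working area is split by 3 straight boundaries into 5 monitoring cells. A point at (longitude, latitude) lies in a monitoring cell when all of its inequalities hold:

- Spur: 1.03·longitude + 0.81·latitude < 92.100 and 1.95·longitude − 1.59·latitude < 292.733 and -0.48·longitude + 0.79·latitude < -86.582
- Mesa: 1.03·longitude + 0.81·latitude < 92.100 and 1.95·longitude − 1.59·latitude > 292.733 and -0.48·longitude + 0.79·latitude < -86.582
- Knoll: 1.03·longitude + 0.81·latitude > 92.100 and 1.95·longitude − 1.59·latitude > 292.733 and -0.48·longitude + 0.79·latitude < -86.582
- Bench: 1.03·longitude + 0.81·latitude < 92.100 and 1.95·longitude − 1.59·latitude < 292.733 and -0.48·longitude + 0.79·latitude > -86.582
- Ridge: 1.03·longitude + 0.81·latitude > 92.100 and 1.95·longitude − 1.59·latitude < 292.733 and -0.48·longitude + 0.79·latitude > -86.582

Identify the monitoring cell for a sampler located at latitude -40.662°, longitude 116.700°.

1.03·116.700 + 0.81·-40.662 = 87.265, which is < 92.100
1.95·116.700 − 1.59·-40.662 = 292.218, which is < 292.733
-0.48·116.700 + 0.79·-40.662 = -88.139, which is < -86.582
This sign pattern matches Spur.

Spur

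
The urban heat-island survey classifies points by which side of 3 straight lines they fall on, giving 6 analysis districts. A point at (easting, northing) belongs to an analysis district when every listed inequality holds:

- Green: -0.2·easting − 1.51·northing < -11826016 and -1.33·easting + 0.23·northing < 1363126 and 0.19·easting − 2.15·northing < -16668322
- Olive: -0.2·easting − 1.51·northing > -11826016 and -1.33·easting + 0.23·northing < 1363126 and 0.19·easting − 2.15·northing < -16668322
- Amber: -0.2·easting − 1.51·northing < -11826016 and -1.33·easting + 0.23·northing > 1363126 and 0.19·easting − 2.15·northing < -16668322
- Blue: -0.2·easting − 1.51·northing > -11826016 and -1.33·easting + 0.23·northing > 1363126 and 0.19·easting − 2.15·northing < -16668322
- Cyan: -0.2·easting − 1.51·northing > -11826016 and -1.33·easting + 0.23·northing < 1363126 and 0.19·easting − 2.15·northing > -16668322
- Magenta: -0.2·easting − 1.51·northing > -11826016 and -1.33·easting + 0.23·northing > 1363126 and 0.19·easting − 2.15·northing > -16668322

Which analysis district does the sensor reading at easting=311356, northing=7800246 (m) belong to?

-0.2·311356 − 1.51·7800246 = -11840642.660, which is < -11826016
-1.33·311356 + 0.23·7800246 = 1379953.100, which is > 1363126
0.19·311356 − 2.15·7800246 = -16711371.260, which is < -16668322
This sign pattern matches Amber.

Amber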